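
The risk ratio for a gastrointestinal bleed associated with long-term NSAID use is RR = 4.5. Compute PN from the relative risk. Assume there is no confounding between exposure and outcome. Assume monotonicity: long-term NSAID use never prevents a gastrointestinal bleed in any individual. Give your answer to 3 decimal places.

PN ≈ 0.778

Under exogeneity and monotonicity, PN = (RR − 1) / RR = 1 − 1/RR.
PN = (4.5 − 1) / 4.5 = 3.5 / 4.5 ≈ 0.7778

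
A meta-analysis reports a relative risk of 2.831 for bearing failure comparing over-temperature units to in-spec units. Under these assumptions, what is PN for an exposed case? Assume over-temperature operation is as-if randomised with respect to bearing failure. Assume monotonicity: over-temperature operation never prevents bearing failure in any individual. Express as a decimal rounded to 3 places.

PN ≈ 0.647

Under exogeneity and monotonicity, PN = (RR − 1) / RR = 1 − 1/RR.
PN = (2.831 − 1) / 2.831 = 1.831 / 2.831 ≈ 0.6468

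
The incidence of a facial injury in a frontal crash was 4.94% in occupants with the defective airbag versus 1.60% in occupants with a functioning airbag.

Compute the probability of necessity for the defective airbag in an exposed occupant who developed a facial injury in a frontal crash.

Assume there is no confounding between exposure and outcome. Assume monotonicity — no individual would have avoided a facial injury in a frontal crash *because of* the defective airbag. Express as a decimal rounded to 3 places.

PN ≈ 0.676

p₁ = 0.0494, p₀ = 0.016.
Under exogeneity and monotonicity, PN = (p₁ − p₀) / p₁.
PN = (0.0494 − 0.016) / 0.0494 = 0.0334 / 0.0494 ≈ 0.6761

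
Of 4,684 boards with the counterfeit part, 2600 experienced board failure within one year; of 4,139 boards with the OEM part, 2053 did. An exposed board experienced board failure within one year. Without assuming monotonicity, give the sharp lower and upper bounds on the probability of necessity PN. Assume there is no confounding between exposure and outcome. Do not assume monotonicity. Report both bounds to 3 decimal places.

0.106 ≤ PN ≤ 0.908

p₁ = P(outcome | exposed) = 2600/4684 = 0.55508
p₀ = P(outcome | unexposed) = 2053/4139 = 0.49601
Under exogeneity alone the bounds on PN are max{0,(p₁−p₀)/p₁} ≤ PN ≤ min{1,(1−p₀)/p₁}.
  lower = (p₁ − p₀)/p₁ = 0.059068 / 0.55508 ≈ 0.1064
  upper = min{1, (1 − p₀)/p₁} = 0.50399 / 0.55508 ≈ 0.9080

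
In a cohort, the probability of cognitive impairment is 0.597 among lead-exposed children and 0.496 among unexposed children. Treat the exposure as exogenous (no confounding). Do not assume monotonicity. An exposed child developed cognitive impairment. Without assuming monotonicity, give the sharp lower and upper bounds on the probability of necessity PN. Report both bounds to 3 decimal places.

Let p₁ = 0.597, p₀ = 0.496.
Under exogeneity alone the bounds on PN are max{0,(p₁−p₀)/p₁} ≤ PN ≤ min{1,(1−p₀)/p₁}.
  lower = (p₁ − p₀)/p₁ = 0.101 / 0.597 ≈ 0.1692
  upper = min{1, (1 − p₀)/p₁} = 0.504 / 0.597 ≈ 0.8442

0.169 ≤ PN ≤ 0.844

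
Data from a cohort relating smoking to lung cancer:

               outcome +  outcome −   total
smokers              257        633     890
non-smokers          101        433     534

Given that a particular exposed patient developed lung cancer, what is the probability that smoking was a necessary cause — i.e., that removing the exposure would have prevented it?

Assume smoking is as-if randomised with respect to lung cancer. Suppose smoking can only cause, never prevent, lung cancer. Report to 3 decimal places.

p₁ = P(outcome | exposed) = 257/890 = 0.28876
p₀ = P(outcome | unexposed) = 101/534 = 0.18914
Under exogeneity and monotonicity, PN = (p₁ − p₀)/p₁.
PN = (0.28876 − 0.18914) / 0.28876 ≈ 0.3450

PN ≈ 0.345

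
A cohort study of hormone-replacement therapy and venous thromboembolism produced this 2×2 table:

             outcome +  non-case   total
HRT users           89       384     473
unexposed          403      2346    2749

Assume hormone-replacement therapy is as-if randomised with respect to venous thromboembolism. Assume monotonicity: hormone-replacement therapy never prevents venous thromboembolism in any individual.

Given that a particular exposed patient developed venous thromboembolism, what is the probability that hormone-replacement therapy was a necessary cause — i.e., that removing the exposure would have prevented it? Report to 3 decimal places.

PN ≈ 0.221

p₁ = P(outcome | exposed) = 89/473 = 0.18816
p₀ = P(outcome | unexposed) = 403/2749 = 0.1466
Under exogeneity and monotonicity, PN = (p₁ − p₀)/p₁.
PN = (0.18816 − 0.1466) / 0.18816 ≈ 0.2209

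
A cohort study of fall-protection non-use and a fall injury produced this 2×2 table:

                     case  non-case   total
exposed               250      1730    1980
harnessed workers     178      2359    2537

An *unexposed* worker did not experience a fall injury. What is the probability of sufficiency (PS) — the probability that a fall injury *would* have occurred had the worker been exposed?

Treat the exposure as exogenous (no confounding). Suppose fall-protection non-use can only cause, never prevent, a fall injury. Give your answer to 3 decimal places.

p₁ = P(outcome | exposed) = 250/1980 = 0.12626
p₀ = P(outcome | unexposed) = 178/2537 = 0.070162
Under exogeneity and monotonicity, PS = (p₁ − p₀) / (1 − p₀).
PS = (0.12626 − 0.070162) / (1 − 0.070162) = 0.056101 / 0.92984 ≈ 0.0603

PS ≈ 0.060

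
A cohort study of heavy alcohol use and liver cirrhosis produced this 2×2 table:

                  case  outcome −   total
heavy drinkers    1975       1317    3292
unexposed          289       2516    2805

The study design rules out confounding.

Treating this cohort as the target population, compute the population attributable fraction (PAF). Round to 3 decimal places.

p₁ = P(outcome | exposed) = 1975/3292 = 0.59994
p₀ = P(outcome | unexposed) = 289/2805 = 0.10303
Exposure prevalence π = 3292/6097 = 0.53994; overall risk P(Y=1) = 0.37133.
Under exogeneity, PAF = [P(Y=1) − p₀]/P(Y=1).
PAF = (0.37133 − 0.10303) / 0.37133 ≈ 0.7225

PAF ≈ 0.723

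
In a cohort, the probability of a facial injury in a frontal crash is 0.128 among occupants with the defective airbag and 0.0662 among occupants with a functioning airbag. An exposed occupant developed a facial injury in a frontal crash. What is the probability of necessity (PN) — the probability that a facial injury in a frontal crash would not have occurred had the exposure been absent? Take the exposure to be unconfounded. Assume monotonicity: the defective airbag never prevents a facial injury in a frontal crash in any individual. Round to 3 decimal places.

Let p₁ = 0.128, p₀ = 0.0662.
Under exogeneity and monotonicity, PN = (p₁ − p₀) / p₁.
PN = (0.128 − 0.0662) / 0.128 = 0.0618 / 0.128 ≈ 0.4828

PN ≈ 0.483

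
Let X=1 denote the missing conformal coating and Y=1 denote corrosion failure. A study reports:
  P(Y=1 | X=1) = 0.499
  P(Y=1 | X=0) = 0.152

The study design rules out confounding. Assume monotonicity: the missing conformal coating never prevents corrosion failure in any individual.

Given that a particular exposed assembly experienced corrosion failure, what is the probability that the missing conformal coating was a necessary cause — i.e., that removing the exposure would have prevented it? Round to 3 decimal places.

Let p₁ = 0.499, p₀ = 0.152.
Under exogeneity and monotonicity, PN = (p₁ − p₀) / p₁.
PN = (0.499 − 0.152) / 0.499 = 0.347 / 0.499 ≈ 0.6954

PN ≈ 0.695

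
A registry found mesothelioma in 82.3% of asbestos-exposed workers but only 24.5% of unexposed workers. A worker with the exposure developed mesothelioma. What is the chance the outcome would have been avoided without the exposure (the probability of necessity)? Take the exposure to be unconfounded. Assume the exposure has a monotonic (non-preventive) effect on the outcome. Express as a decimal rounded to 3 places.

PN ≈ 0.702

p₁ = 0.823, p₀ = 0.245.
Under exogeneity and monotonicity, PN = (p₁ − p₀) / p₁.
PN = (0.823 − 0.245) / 0.823 = 0.578 / 0.823 ≈ 0.7023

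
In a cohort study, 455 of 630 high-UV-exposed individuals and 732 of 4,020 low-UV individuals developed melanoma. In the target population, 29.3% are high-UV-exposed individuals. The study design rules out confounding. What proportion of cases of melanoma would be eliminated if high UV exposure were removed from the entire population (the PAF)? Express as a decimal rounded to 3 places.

p₁ = P(outcome | exposed) = 455/630 = 0.72222
p₀ = P(outcome | unexposed) = 732/4020 = 0.18209
Overall risk P(Y=1) = π·p₁ + (1−π)·p₀ = 0.293×0.72222 + 0.707×0.18209 = 0.34035.
Under exogeneity, PAF = [P(Y=1) − p₀] / P(Y=1).
PAF = (0.34035 − 0.18209) / 0.34035 ≈ 0.4650

PAF ≈ 0.465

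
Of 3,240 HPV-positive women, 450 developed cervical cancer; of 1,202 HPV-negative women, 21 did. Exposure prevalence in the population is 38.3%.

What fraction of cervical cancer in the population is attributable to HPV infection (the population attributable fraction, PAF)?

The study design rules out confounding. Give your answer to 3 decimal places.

p₁ = P(outcome | exposed) = 450/3240 = 0.13889
p₀ = P(outcome | unexposed) = 21/1202 = 0.017471
Overall risk P(Y=1) = π·p₁ + (1−π)·p₀ = 0.383×0.13889 + 0.617×0.017471 = 0.063974.
Under exogeneity, PAF = [P(Y=1) − p₀] / P(Y=1).
PAF = (0.063974 − 0.017471) / 0.063974 ≈ 0.7269

PAF ≈ 0.727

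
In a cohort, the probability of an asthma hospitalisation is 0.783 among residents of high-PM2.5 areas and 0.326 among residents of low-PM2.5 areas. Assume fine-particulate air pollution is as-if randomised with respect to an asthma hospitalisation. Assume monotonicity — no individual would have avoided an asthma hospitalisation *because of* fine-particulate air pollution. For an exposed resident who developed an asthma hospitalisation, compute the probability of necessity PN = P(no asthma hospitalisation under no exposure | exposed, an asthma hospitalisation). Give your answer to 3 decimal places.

Let p₁ = 0.783, p₀ = 0.326.
Under exogeneity and monotonicity, PN = (p₁ − p₀) / p₁.
PN = (0.783 − 0.326) / 0.783 = 0.457 / 0.783 ≈ 0.5837

PN ≈ 0.584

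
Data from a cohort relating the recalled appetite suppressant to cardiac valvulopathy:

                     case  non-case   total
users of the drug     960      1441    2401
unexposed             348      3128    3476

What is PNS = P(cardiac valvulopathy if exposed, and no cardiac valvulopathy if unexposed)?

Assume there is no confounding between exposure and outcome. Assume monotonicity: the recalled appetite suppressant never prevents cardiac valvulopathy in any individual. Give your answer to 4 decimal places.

p₁ = P(outcome | exposed) = 960/2401 = 0.39983
p₀ = P(outcome | unexposed) = 348/3476 = 0.10012
Under exogeneity and monotonicity, PNS = p₁ − p₀.
PNS = 0.39983 − 0.10012 = 0.29972

PNS ≈ 0.2997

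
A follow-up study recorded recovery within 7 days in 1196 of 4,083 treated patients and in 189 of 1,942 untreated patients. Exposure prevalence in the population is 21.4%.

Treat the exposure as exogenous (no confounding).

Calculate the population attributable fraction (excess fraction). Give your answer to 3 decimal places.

p₁ = P(outcome | exposed) = 1196/4083 = 0.29292
p₀ = P(outcome | unexposed) = 189/1942 = 0.097322
Overall risk P(Y=1) = π·p₁ + (1−π)·p₀ = 0.214×0.29292 + 0.786×0.097322 = 0.13918.
Under exogeneity, PAF = [P(Y=1) − p₀] / P(Y=1).
PAF = (0.13918 − 0.097322) / 0.13918 ≈ 0.3007

PAF ≈ 0.301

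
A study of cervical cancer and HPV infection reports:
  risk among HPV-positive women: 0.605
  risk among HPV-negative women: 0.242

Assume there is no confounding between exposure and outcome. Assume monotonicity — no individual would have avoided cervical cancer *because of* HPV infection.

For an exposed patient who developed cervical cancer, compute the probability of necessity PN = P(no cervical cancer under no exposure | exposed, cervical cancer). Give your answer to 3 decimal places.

Let p₁ = 0.605, p₀ = 0.242.
Under exogeneity and monotonicity, PN = (p₁ − p₀) / p₁.
PN = (0.605 − 0.242) / 0.605 = 0.363 / 0.605 ≈ 0.6000

PN ≈ 0.600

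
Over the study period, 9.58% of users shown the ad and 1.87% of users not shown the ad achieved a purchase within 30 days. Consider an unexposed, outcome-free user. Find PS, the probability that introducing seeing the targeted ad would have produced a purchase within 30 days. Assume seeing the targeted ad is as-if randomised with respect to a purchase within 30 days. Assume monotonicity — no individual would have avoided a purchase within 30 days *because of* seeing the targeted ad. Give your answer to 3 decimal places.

PS ≈ 0.079

p₁ = 0.0958, p₀ = 0.0187.
Under exogeneity and monotonicity, PS = (p₁ − p₀) / (1 − p₀).
PS = (0.0958 − 0.0187) / (1 − 0.0187) = 0.0771 / 0.9813 ≈ 0.0786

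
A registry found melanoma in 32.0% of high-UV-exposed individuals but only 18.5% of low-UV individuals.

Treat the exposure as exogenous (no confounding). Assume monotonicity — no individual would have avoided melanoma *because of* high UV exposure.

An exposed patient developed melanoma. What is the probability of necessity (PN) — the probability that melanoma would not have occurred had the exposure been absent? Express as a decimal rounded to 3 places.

PN ≈ 0.422

p₁ = 0.32, p₀ = 0.185.
Under exogeneity and monotonicity, PN = (p₁ − p₀) / p₁.
PN = (0.32 − 0.185) / 0.32 = 0.135 / 0.32 ≈ 0.4219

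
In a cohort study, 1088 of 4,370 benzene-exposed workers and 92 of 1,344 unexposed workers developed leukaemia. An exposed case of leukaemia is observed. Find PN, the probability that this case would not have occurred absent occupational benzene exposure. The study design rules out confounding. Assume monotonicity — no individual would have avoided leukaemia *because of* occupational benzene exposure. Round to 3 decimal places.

p₁ = P(outcome | exposed) = 1088/4370 = 0.24897
p₀ = P(outcome | unexposed) = 92/1344 = 0.068452
Under exogeneity and monotonicity, PN = (p₁ − p₀) / p₁.
PN = (0.24897 − 0.068452) / 0.24897 = 0.18052 / 0.24897 ≈ 0.7251

PN ≈ 0.725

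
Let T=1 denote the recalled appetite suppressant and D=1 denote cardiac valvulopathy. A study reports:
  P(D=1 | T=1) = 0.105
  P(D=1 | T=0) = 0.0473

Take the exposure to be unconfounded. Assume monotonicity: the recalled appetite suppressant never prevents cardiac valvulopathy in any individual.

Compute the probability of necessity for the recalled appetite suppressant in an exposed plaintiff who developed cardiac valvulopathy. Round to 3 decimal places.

Let p₁ = 0.105, p₀ = 0.0473.
Under exogeneity and monotonicity, PN = (p₁ − p₀) / p₁.
PN = (0.105 − 0.0473) / 0.105 = 0.0577 / 0.105 ≈ 0.5495

PN ≈ 0.550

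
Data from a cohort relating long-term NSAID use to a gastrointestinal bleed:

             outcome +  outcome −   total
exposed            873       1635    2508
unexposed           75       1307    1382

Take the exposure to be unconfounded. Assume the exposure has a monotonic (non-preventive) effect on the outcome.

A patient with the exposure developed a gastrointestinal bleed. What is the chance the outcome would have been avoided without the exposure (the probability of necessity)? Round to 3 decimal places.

PN ≈ 0.844

p₁ = P(outcome | exposed) = 873/2508 = 0.34809
p₀ = P(outcome | unexposed) = 75/1382 = 0.054269
Under exogeneity and monotonicity, PN = (p₁ − p₀) / p₁.
PN = (0.34809 − 0.054269) / 0.34809 = 0.29382 / 0.34809 ≈ 0.8441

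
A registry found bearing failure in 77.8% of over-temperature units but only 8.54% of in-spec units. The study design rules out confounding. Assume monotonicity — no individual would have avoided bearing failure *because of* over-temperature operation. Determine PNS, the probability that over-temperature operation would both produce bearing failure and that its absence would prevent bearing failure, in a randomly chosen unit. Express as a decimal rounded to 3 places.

p₁ = 0.778, p₀ = 0.0854.
Under exogeneity and monotonicity, PNS = p₁ − p₀.
PNS = 0.778 − 0.0854 = 0.6926

PNS ≈ 0.693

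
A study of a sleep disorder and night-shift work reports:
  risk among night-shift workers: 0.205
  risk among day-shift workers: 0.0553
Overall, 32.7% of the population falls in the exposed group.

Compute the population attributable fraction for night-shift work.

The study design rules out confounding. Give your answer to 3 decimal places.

PAF ≈ 0.470

Let p₁ = 0.205, p₀ = 0.0553.
Overall risk P(Y=1) = π·p₁ + (1−π)·p₀ = 0.327×0.205 + 0.673×0.0553 = 0.10425.
Under exogeneity, PAF = [P(Y=1) − p₀] / P(Y=1).
PAF = (0.10425 − 0.0553) / 0.10425 ≈ 0.4696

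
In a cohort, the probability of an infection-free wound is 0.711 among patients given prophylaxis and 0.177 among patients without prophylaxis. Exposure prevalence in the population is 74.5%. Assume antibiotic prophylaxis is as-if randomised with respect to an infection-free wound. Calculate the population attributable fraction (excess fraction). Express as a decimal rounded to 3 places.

Let p₁ = 0.711, p₀ = 0.177.
Overall risk P(Y=1) = π·p₁ + (1−π)·p₀ = 0.745×0.711 + 0.255×0.177 = 0.57483.
Under exogeneity, PAF = [P(Y=1) − p₀] / P(Y=1).
PAF = (0.57483 − 0.177) / 0.57483 ≈ 0.6921

PAF ≈ 0.692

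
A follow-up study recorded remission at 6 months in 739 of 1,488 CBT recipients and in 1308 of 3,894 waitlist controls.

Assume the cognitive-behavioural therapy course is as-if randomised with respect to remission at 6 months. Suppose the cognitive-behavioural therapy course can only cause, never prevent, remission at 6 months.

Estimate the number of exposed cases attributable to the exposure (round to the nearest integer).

p₁ = P(outcome | exposed) = 739/1488 = 0.49664
p₀ = P(outcome | unexposed) = 1308/3894 = 0.3359
PN = (p₁ − p₀)/p₁ = (0.49664 − 0.3359) / 0.49664 ≈ 0.32365.
Attributable cases ≈ PN × (exposed cases) = 0.32365 × 739 ≈ 239.18.

about 239 cases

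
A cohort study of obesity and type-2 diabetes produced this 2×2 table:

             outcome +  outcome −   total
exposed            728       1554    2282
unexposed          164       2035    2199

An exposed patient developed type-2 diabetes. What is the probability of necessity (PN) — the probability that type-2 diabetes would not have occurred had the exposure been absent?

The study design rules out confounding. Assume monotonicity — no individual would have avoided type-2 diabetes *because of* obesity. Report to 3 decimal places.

PN ≈ 0.766

p₁ = P(outcome | exposed) = 728/2282 = 0.31902
p₀ = P(outcome | unexposed) = 164/2199 = 0.074579
Under exogeneity and monotonicity, PN = (p₁ − p₀) / p₁.
PN = (0.31902 − 0.074579) / 0.31902 = 0.24444 / 0.31902 ≈ 0.7662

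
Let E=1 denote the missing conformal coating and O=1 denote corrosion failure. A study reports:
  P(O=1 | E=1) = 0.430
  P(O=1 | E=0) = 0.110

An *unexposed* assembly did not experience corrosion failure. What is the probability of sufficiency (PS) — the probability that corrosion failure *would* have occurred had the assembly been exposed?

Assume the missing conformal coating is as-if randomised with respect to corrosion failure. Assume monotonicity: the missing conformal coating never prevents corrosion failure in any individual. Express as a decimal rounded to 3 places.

Let p₁ = 0.43, p₀ = 0.11.
Under exogeneity and monotonicity, PS = (p₁ − p₀) / (1 − p₀).
PS = (0.43 − 0.11) / (1 − 0.11) = 0.32 / 0.89 ≈ 0.3596

PS ≈ 0.360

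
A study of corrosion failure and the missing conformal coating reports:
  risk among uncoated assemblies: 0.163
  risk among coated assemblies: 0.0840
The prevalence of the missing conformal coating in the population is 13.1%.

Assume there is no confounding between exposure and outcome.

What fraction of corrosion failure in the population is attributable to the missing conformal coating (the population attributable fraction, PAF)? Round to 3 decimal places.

Let p₁ = 0.163, p₀ = 0.084.
Overall risk P(Y=1) = π·p₁ + (1−π)·p₀ = 0.131×0.163 + 0.869×0.084 = 0.094349.
Under exogeneity, PAF = [P(Y=1) − p₀] / P(Y=1).
PAF = (0.094349 − 0.084) / 0.094349 ≈ 0.1097

PAF ≈ 0.110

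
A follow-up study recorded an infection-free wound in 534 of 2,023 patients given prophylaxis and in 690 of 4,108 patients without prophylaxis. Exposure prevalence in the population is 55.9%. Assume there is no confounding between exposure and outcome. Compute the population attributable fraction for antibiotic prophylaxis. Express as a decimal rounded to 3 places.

PAF ≈ 0.242

p₁ = P(outcome | exposed) = 534/2023 = 0.26396
p₀ = P(outcome | unexposed) = 690/4108 = 0.16796
Overall risk P(Y=1) = π·p₁ + (1−π)·p₀ = 0.559×0.26396 + 0.441×0.16796 = 0.22163.
Under exogeneity, PAF = [P(Y=1) − p₀] / P(Y=1).
PAF = (0.22163 − 0.16796) / 0.22163 ≈ 0.2421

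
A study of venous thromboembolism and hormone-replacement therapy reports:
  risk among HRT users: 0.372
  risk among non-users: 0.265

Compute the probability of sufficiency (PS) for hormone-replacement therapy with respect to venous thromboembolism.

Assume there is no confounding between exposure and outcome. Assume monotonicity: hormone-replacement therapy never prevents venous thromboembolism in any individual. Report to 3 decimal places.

Let p₁ = 0.372, p₀ = 0.265.
Under exogeneity and monotonicity, PS = (p₁ − p₀) / (1 − p₀).
PS = (0.372 − 0.265) / (1 − 0.265) = 0.107 / 0.735 ≈ 0.1456

PS ≈ 0.146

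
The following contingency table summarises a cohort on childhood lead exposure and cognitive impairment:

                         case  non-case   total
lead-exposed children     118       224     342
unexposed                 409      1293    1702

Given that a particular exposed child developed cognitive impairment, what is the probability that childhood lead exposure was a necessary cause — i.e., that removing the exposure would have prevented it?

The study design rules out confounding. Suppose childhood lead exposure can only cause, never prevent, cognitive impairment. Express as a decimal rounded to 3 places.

PN ≈ 0.304

p₁ = P(outcome | exposed) = 118/342 = 0.34503
p₀ = P(outcome | unexposed) = 409/1702 = 0.24031
Under exogeneity and monotonicity, PN = (p₁ − p₀)/p₁.
PN = (0.34503 − 0.24031) / 0.34503 ≈ 0.3035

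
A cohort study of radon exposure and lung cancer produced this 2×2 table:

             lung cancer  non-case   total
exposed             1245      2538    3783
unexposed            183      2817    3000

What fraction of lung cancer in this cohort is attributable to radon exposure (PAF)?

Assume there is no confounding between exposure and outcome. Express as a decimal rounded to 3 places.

PAF ≈ 0.710

p₁ = P(outcome | exposed) = 1245/3783 = 0.3291
p₀ = P(outcome | unexposed) = 183/3000 = 0.061
Exposure prevalence π = 3783/6783 = 0.55772; overall risk P(Y=1) = 0.21053.
Under exogeneity, PAF = [P(Y=1) − p₀]/P(Y=1).
PAF = (0.21053 − 0.061) / 0.21053 ≈ 0.7102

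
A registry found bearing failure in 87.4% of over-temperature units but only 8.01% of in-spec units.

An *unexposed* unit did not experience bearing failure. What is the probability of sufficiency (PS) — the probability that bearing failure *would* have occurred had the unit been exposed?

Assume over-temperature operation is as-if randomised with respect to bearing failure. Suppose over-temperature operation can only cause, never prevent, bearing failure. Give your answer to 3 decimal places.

p₁ = 0.874, p₀ = 0.0801.
Under exogeneity and monotonicity, PS = (p₁ − p₀) / (1 − p₀).
PS = (0.874 − 0.0801) / (1 − 0.0801) = 0.7939 / 0.9199 ≈ 0.8630

PS ≈ 0.863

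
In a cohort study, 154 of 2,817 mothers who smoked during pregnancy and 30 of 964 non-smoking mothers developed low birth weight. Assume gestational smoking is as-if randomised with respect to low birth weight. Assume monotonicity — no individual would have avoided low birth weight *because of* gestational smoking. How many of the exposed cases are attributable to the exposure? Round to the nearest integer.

about 66 cases

p₁ = P(outcome | exposed) = 154/2817 = 0.054668
p₀ = P(outcome | unexposed) = 30/964 = 0.03112
PN = (p₁ − p₀)/p₁ = (0.054668 − 0.03112) / 0.054668 ≈ 0.43074.
Attributable cases ≈ PN × (exposed cases) = 0.43074 × 154 ≈ 66.33.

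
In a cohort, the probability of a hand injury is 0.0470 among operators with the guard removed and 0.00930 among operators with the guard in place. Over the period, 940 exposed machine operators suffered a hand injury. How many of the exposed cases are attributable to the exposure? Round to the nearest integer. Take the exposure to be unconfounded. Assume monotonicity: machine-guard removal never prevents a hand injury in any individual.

about 754 cases

Let p₁ = 0.047, p₀ = 0.0093.
PN = (p₁ − p₀)/p₁ = (0.047 − 0.0093) / 0.047 ≈ 0.80213.
Attributable cases ≈ PN × (exposed cases) = 0.80213 × 940 ≈ 754.00.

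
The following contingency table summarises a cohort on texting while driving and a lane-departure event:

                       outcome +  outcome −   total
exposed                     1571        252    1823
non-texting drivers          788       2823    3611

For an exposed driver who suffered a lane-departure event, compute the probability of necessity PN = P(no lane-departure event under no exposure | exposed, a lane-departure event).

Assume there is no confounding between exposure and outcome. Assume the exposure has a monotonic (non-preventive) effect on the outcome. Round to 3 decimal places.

PN ≈ 0.747

p₁ = P(outcome | exposed) = 1571/1823 = 0.86177
p₀ = P(outcome | unexposed) = 788/3611 = 0.21822
Under exogeneity and monotonicity, PN = (p₁ − p₀)/p₁.
PN = (0.86177 − 0.21822) / 0.86177 ≈ 0.7468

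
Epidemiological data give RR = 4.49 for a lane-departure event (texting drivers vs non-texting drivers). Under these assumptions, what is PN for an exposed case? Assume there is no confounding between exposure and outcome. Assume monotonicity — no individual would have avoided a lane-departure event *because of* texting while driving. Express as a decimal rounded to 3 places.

PN ≈ 0.777

Under exogeneity and monotonicity, PN = (RR − 1) / RR = 1 − 1/RR.
PN = (4.49 − 1) / 4.49 = 3.49 / 4.49 ≈ 0.7773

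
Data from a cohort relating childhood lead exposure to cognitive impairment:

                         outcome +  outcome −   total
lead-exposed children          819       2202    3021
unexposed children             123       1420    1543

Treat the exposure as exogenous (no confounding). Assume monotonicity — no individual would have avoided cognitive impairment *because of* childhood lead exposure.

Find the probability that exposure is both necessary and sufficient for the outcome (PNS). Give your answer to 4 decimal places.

p₁ = P(outcome | exposed) = 819/3021 = 0.2711
p₀ = P(outcome | unexposed) = 123/1543 = 0.079715
Under exogeneity and monotonicity, PNS = p₁ − p₀.
PNS = 0.2711 − 0.079715 = 0.19139

PNS ≈ 0.1914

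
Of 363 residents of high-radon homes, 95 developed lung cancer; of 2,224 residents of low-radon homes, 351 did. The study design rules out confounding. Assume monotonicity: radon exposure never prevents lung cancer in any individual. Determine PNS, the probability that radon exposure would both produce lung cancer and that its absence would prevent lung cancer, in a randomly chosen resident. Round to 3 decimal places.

PNS ≈ 0.104

p₁ = P(outcome | exposed) = 95/363 = 0.26171
p₀ = P(outcome | unexposed) = 351/2224 = 0.15782
Under exogeneity and monotonicity, PNS = p₁ − p₀.
PNS = 0.26171 − 0.15782 = 0.10388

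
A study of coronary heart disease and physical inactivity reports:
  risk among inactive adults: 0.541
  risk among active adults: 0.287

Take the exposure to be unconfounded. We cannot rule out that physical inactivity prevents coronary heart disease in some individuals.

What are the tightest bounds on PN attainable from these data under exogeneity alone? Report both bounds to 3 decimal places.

Let p₁ = 0.541, p₀ = 0.287.
Under exogeneity alone the bounds on PN are max{0,(p₁−p₀)/p₁} ≤ PN ≤ min{1,(1−p₀)/p₁}.
  lower = (p₁ − p₀)/p₁ = 0.254 / 0.541 ≈ 0.4695
  upper = min{1, (1 − p₀)/p₁} = 0.713 / 0.541 ≈ 1.3179 → capped at 1

0.470 ≤ PN ≤ 1.000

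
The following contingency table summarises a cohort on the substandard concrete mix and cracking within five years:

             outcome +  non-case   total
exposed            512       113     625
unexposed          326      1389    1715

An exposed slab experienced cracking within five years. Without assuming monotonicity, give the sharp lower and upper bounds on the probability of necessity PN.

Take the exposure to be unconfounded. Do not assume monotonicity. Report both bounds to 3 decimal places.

0.768 ≤ PN ≤ 0.989

p₁ = P(outcome | exposed) = 512/625 = 0.8192
p₀ = P(outcome | unexposed) = 326/1715 = 0.19009
Under exogeneity alone the bounds on PN are max{0,(p₁−p₀)/p₁} ≤ PN ≤ min{1,(1−p₀)/p₁}.
  lower = (p₁ − p₀)/p₁ = 0.62911 / 0.8192 ≈ 0.7680
  upper = min{1, (1 − p₀)/p₁} = 0.80991 / 0.8192 ≈ 0.9887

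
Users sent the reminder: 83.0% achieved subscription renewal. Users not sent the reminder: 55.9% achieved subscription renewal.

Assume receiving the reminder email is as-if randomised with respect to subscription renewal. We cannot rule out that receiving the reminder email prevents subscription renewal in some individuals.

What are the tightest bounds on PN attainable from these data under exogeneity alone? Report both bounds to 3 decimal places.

p₁ = 0.83, p₀ = 0.559.
Under exogeneity alone the bounds on PN are max{0,(p₁−p₀)/p₁} ≤ PN ≤ min{1,(1−p₀)/p₁}.
  lower = (p₁ − p₀)/p₁ = 0.271 / 0.83 ≈ 0.3265
  upper = min{1, (1 − p₀)/p₁} = 0.441 / 0.83 ≈ 0.5313

0.327 ≤ PN ≤ 0.531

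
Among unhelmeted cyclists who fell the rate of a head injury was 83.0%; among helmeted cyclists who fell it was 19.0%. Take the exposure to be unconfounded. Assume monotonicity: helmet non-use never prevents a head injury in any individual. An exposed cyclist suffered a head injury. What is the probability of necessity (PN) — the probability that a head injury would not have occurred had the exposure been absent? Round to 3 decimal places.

p₁ = 0.83, p₀ = 0.19.
Under exogeneity and monotonicity, PN = (p₁ − p₀) / p₁.
PN = (0.83 − 0.19) / 0.83 = 0.64 / 0.83 ≈ 0.7711

PN ≈ 0.771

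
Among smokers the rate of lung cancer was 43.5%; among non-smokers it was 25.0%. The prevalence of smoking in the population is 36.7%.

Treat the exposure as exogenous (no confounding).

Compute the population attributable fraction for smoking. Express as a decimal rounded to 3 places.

p₁ = 0.435, p₀ = 0.25.
Overall risk P(Y=1) = π·p₁ + (1−π)·p₀ = 0.367×0.435 + 0.633×0.25 = 0.3179.
Under exogeneity, PAF = [P(Y=1) − p₀] / P(Y=1).
PAF = (0.3179 − 0.25) / 0.3179 ≈ 0.2136

PAF ≈ 0.214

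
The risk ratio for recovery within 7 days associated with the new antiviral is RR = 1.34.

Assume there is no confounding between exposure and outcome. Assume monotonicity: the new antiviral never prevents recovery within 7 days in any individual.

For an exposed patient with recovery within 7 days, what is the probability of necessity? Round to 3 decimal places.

PN ≈ 0.254

Under exogeneity and monotonicity, PN = (RR − 1) / RR = 1 − 1/RR.
PN = (1.34 − 1) / 1.34 = 0.34 / 1.34 ≈ 0.2537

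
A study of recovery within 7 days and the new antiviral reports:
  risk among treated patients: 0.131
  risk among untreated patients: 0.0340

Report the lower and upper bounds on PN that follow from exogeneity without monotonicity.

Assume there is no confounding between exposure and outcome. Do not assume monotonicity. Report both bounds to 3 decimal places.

0.740 ≤ PN ≤ 1.000

Let p₁ = 0.131, p₀ = 0.034.
Under exogeneity alone the bounds on PN are max{0,(p₁−p₀)/p₁} ≤ PN ≤ min{1,(1−p₀)/p₁}.
  lower = (p₁ − p₀)/p₁ = 0.097 / 0.131 ≈ 0.7405
  upper = min{1, (1 − p₀)/p₁} = 0.966 / 0.131 ≈ 7.3740 → capped at 1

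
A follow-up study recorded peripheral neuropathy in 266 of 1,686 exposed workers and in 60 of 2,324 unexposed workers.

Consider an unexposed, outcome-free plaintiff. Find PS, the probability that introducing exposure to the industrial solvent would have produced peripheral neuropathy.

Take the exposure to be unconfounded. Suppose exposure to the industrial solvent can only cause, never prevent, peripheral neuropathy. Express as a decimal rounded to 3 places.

p₁ = P(outcome | exposed) = 266/1686 = 0.15777
p₀ = P(outcome | unexposed) = 60/2324 = 0.025818
Under exogeneity and monotonicity, PS = (p₁ − p₀) / (1 − p₀).
PS = (0.15777 − 0.025818) / (1 − 0.025818) = 0.13195 / 0.97418 ≈ 0.1354

PS ≈ 0.135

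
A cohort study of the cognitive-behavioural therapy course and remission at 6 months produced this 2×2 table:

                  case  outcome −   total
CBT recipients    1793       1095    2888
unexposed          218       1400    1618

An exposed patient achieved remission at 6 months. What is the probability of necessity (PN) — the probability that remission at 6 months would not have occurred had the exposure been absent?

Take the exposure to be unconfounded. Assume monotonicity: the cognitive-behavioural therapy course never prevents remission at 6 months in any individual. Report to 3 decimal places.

PN ≈ 0.783

p₁ = P(outcome | exposed) = 1793/2888 = 0.62084
p₀ = P(outcome | unexposed) = 218/1618 = 0.13473
Under exogeneity and monotonicity, PN = (p₁ − p₀) / p₁.
PN = (0.62084 − 0.13473) / 0.62084 = 0.48611 / 0.62084 ≈ 0.7830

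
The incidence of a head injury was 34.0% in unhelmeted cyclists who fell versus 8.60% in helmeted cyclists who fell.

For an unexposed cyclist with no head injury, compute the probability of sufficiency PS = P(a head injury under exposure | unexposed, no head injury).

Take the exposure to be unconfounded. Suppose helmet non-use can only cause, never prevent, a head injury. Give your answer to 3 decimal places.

PS ≈ 0.278

p₁ = 0.34, p₀ = 0.086.
Under exogeneity and monotonicity, PS = (p₁ − p₀) / (1 − p₀).
PS = (0.34 − 0.086) / (1 − 0.086) = 0.254 / 0.914 ≈ 0.2779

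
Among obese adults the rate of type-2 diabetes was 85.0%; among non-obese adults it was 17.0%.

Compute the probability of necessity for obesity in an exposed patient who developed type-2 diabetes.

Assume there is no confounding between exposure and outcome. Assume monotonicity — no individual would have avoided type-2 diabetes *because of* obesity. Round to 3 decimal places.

p₁ = 0.85, p₀ = 0.17.
Under exogeneity and monotonicity, PN = (p₁ − p₀) / p₁.
PN = (0.85 − 0.17) / 0.85 = 0.68 / 0.85 ≈ 0.8000

PN ≈ 0.800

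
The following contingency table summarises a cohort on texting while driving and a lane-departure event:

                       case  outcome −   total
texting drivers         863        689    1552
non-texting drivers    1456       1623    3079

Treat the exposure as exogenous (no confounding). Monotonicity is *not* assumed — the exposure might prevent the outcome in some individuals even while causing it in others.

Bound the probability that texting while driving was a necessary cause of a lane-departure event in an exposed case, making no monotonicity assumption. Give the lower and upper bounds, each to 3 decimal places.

p₁ = P(outcome | exposed) = 863/1552 = 0.55606
p₀ = P(outcome | unexposed) = 1456/3079 = 0.47288
Under exogeneity alone the bounds on PN are max{0,(p₁−p₀)/p₁} ≤ PN ≤ min{1,(1−p₀)/p₁}.
  lower = (p₁ − p₀)/p₁ = 0.083176 / 0.55606 ≈ 0.1496
  upper = min{1, (1 − p₀)/p₁} = 0.52712 / 0.55606 ≈ 0.9480

0.150 ≤ PN ≤ 0.948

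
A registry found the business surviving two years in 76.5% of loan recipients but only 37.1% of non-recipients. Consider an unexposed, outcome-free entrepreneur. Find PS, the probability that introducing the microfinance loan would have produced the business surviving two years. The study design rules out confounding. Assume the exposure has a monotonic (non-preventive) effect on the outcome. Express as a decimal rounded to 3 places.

p₁ = 0.765, p₀ = 0.371.
Under exogeneity and monotonicity, PS = (p₁ − p₀) / (1 − p₀).
PS = (0.765 − 0.371) / (1 − 0.371) = 0.394 / 0.629 ≈ 0.6264

PS ≈ 0.626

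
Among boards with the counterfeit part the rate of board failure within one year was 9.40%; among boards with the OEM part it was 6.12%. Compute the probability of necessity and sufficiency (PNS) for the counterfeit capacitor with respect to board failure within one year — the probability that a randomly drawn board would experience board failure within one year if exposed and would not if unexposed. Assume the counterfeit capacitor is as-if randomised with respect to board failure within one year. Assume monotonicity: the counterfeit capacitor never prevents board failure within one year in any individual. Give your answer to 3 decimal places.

p₁ = 0.094, p₀ = 0.0612.
Under exogeneity and monotonicity, PNS = p₁ − p₀.
PNS = 0.094 − 0.0612 = 0.0328

PNS ≈ 0.033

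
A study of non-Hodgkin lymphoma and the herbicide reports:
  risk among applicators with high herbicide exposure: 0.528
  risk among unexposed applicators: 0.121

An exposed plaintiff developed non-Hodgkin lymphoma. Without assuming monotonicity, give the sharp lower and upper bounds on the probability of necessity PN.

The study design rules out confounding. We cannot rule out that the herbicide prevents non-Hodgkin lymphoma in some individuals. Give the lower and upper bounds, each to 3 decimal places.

0.771 ≤ PN ≤ 1.000

Let p₁ = 0.528, p₀ = 0.121.
Under exogeneity alone the bounds on PN are max{0,(p₁−p₀)/p₁} ≤ PN ≤ min{1,(1−p₀)/p₁}.
  lower = (p₁ − p₀)/p₁ = 0.407 / 0.528 ≈ 0.7708
  upper = min{1, (1 − p₀)/p₁} = 0.879 / 0.528 ≈ 1.6648 → capped at 1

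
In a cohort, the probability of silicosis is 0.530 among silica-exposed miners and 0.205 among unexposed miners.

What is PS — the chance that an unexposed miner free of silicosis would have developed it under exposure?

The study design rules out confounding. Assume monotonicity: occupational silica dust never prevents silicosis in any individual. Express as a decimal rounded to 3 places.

Let p₁ = 0.53, p₀ = 0.205.
Under exogeneity and monotonicity, PS = (p₁ − p₀) / (1 − p₀).
PS = (0.53 − 0.205) / (1 − 0.205) = 0.325 / 0.795 ≈ 0.4088

PS ≈ 0.409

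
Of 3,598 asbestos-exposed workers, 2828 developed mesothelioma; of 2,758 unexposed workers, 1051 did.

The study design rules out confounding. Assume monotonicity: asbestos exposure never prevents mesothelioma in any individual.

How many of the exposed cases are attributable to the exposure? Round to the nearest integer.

p₁ = P(outcome | exposed) = 2828/3598 = 0.78599
p₀ = P(outcome | unexposed) = 1051/2758 = 0.38107
PN = (p₁ − p₀)/p₁ = (0.78599 − 0.38107) / 0.78599 ≈ 0.51517.
Attributable cases ≈ PN × (exposed cases) = 0.51517 × 2828 ≈ 1456.90.

about 1457 cases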